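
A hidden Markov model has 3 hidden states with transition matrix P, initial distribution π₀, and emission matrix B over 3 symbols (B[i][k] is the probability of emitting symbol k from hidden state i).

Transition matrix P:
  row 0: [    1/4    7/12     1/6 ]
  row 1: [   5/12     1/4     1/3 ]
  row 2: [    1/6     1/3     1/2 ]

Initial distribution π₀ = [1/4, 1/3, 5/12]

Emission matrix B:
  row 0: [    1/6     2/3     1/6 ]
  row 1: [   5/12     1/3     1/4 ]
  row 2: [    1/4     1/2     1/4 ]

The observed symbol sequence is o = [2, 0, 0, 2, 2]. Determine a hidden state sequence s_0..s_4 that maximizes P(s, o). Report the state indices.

t=0: δ = [4.167e-02, 8.333e-02, 1.042e-01]  (obs o_0=2)
t=1: δ = [5.787e-03, 1.447e-02, 1.302e-02]  ψ = [1, 2, 2]  (obs o_1=0)
t=2: δ = [1.005e-03, 1.808e-03, 1.628e-03]  ψ = [1, 2, 2]  (obs o_2=0)
t=3: δ = [1.256e-04, 1.465e-04, 2.035e-04]  ψ = [1, 0, 2]  (obs o_3=2)
t=4: δ = [1.017e-05, 1.831e-05, 2.543e-05]  ψ = [1, 0, 2]  (obs o_4=2)
backtrack: best end state = 2; path = [2, 2, 2, 2, 2]

path = [2, 2, 2, 2, 2]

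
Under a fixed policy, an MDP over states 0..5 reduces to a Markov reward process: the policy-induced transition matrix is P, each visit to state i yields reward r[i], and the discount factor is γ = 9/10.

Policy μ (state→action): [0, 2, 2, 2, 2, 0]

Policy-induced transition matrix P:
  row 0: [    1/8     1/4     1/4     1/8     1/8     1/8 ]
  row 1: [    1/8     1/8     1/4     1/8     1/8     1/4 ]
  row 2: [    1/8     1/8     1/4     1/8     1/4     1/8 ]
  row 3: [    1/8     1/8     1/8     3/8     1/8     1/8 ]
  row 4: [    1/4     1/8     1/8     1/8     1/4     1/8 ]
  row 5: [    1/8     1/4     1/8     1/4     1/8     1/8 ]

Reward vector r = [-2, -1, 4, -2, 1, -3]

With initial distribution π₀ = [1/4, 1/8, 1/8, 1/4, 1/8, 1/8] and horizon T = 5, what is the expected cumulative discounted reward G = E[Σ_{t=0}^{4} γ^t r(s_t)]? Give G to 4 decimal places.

t=0: π = [0.2500, 0.1250, 0.1250, 0.2500, 0.1250, 0.1250], E[r] = -0.8750, γ^t·E[r] = -0.875000, running G = -0.875000
t=1: π = [0.1406, 0.1719, 0.1875, 0.2031, 0.1563, 0.1406], E[r] = -0.3750, γ^t·E[r] = -0.337500, running G = -1.212500
t=2: π = [0.1445, 0.1602, 0.1875, 0.1934, 0.1680, 0.1465], E[r] = -0.3574, γ^t·E[r] = -0.289512, running G = -1.502012
t=3: π = [0.1460, 0.1614, 0.1865, 0.1917, 0.1694, 0.1450], E[r] = -0.3562, γ^t·E[r] = -0.259671, running G = -1.761682
t=4: π = [0.1462, 0.1614, 0.1867, 0.1910, 0.1695, 0.1452], E[r] = -0.3549, γ^t·E[r] = -0.232843, running G = -1.994525

G = -1.9945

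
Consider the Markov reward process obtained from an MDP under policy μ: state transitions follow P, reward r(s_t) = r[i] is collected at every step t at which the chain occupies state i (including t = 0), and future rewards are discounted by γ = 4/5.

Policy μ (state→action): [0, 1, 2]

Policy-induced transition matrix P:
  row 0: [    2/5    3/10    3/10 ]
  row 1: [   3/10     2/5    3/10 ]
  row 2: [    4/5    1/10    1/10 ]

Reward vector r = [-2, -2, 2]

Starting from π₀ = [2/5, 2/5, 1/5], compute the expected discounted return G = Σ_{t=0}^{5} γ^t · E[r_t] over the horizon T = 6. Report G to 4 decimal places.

G = -3.8617

t=0: π = [0.4000, 0.4000, 0.2000], E[r] = -1.2000, γ^t·E[r] = -1.200000, running G = -1.200000
t=1: π = [0.4400, 0.3000, 0.2600], E[r] = -0.9600, γ^t·E[r] = -0.768000, running G = -1.968000
t=2: π = [0.4740, 0.2780, 0.2480], E[r] = -1.0080, γ^t·E[r] = -0.645120, running G = -2.613120
t=3: π = [0.4714, 0.2782, 0.2504], E[r] = -0.9984, γ^t·E[r] = -0.511181, running G = -3.124301
t=4: π = [0.4723, 0.2777, 0.2499], E[r] = -1.0003, γ^t·E[r] = -0.409731, running G = -3.534032
t=5: π = [0.4722, 0.2778, 0.2500], E[r] = -0.9999, γ^t·E[r] = -0.327659, running G = -3.861691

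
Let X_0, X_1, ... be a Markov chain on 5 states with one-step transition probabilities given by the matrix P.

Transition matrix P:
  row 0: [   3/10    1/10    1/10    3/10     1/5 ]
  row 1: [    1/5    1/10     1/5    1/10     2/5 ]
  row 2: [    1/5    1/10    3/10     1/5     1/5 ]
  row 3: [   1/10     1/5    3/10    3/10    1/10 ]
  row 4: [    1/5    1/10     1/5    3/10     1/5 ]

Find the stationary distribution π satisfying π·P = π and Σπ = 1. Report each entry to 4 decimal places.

π = [0.1942, 0.1252, 0.2287, 0.2521, 0.1998]

Balance equations π_j = Σ_i π_i·P[i][j]:
  π_0 = 3/10·π_0 + 1/5·π_1 + 1/5·π_2 + 1/10·π_3 + 1/5·π_4
  π_1 = 1/10·π_0 + 1/10·π_1 + 1/10·π_2 + 1/5·π_3 + 1/10·π_4
  π_2 = 1/10·π_0 + 1/5·π_1 + 3/10·π_2 + 3/10·π_3 + 1/5·π_4
  π_3 = 3/10·π_0 + 1/10·π_1 + 1/5·π_2 + 3/10·π_3 + 3/10·π_4
  normalize: π_0 + π_1 + π_2 + π_3 + π_4 = 1
Solving the linear system gives exactly π = [812/4181, 1047/8362, 956/4181, 1054/4181, 1671/8362].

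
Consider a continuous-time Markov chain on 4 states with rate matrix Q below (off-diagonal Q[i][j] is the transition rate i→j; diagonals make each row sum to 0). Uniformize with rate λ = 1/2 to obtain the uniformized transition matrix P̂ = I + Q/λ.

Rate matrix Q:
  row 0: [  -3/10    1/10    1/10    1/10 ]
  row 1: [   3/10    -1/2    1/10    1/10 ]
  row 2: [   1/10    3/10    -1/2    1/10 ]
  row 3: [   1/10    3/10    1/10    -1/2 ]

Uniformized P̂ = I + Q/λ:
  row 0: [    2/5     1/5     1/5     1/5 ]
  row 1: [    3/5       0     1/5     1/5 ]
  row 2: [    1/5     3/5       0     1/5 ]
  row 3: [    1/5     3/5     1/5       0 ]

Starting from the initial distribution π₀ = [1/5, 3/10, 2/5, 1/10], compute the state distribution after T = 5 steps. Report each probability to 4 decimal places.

π = [0.3884, 0.2783, 0.1666, 0.1667]

t=0: π = [0.2000, 0.3000, 0.4000, 0.1000]
t=1: π = [0.3600, 0.3400, 0.1200, 0.1800]
t=2: π = [0.4080, 0.2520, 0.1760, 0.1640]
t=3: π = [0.3824, 0.2856, 0.1648, 0.1672]
t=4: π = [0.3907, 0.2757, 0.1670, 0.1666]
t=5: π = [0.3884, 0.2783, 0.1666, 0.1667]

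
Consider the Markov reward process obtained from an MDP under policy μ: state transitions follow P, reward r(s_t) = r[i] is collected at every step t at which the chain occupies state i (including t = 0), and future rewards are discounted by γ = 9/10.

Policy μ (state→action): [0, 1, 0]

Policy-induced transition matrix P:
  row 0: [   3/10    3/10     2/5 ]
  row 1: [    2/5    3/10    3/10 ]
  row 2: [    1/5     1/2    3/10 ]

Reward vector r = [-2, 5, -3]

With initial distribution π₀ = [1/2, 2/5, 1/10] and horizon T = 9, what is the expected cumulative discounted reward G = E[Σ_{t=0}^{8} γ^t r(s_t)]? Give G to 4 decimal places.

G = 1.6047

t=0: π = [0.5000, 0.4000, 0.1000], E[r] = 0.7000, γ^t·E[r] = 0.700000, running G = 0.700000
t=1: π = [0.3300, 0.3200, 0.3500], E[r] = -0.1100, γ^t·E[r] = -0.099000, running G = 0.601000
t=2: π = [0.2970, 0.3700, 0.3330], E[r] = 0.2570, γ^t·E[r] = 0.208170, running G = 0.809170
t=3: π = [0.3037, 0.3666, 0.3297], E[r] = 0.2365, γ^t·E[r] = 0.172409, running G = 0.981579
t=4: π = [0.3037, 0.3659, 0.3304], E[r] = 0.2312, γ^t·E[r] = 0.151697, running G = 1.133275
t=5: π = [0.3036, 0.3661, 0.3304], E[r] = 0.2321, γ^t·E[r] = 0.137082, running G = 1.270357
t=6: π = [0.3036, 0.3661, 0.3304], E[r] = 0.2322, γ^t·E[r] = 0.123380, running G = 1.393737
t=7: π = [0.3036, 0.3661, 0.3304], E[r] = 0.2321, γ^t·E[r] = 0.111032, running G = 1.504769
t=8: π = [0.3036, 0.3661, 0.3304], E[r] = 0.2321, γ^t·E[r] = 0.099930, running G = 1.604699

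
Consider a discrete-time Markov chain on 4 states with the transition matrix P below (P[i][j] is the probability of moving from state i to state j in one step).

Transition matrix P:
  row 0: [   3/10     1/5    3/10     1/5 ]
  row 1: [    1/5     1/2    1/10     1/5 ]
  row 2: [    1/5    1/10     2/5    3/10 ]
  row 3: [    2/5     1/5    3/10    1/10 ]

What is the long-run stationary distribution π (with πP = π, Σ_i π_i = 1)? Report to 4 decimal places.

Balance equations π_j = Σ_i π_i·P[i][j]:
  π_0 = 3/10·π_0 + 1/5·π_1 + 1/5·π_2 + 2/5·π_3
  π_1 = 1/5·π_0 + 1/2·π_1 + 1/10·π_2 + 1/5·π_3
  π_2 = 3/10·π_0 + 1/10·π_1 + 2/5·π_2 + 3/10·π_3
  normalize: π_0 + π_1 + π_2 + π_3 = 1
Solving the linear system gives exactly π = [180/671, 15/61, 17/61, 139/671].

π = [0.2683, 0.2459, 0.2787, 0.2072]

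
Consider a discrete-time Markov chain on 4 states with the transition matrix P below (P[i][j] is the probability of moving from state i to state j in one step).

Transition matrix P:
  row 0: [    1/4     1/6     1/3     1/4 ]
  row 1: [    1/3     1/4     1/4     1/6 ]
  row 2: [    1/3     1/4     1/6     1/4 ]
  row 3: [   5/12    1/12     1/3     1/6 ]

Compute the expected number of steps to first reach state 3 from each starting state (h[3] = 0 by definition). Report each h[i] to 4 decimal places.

First-step conditioning: h[3] = 0; for i ≠ 3, h[i] = 1 + Σ_k P[i][k]·h[k].
  h[0] = 1 + 1/4·h[0] + 1/6·h[1] + 1/3·h[2]
  h[1] = 1 + 1/3·h[0] + 1/4·h[1] + 1/4·h[2]
  h[2] = 1 + 1/3·h[0] + 1/4·h[1] + 1/6·h[2]
Solving the 3×3 linear system over states ≠ 3 gives exactly h = [1860/433, 2028/433, 1872/433, 0] (h[3] = 0 is the target).

h = [4.2956, 4.6836, 4.3233, 0.0000]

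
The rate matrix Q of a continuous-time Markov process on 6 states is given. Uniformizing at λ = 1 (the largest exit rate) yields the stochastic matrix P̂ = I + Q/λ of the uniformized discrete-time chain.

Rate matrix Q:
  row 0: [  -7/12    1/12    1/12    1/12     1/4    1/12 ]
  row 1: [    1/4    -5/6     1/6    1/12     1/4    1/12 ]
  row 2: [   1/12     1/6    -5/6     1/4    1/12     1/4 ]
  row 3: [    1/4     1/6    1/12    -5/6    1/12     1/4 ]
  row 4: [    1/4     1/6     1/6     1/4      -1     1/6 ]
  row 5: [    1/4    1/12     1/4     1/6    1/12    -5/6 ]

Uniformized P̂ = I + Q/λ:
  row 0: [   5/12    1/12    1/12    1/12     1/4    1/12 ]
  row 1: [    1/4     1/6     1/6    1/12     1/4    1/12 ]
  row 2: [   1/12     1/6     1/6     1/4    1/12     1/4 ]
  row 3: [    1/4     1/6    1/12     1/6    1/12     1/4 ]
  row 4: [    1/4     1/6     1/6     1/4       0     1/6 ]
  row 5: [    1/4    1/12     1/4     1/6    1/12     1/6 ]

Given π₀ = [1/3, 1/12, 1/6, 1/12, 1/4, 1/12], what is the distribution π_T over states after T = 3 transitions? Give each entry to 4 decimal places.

π = [0.2718, 0.1307, 0.1441, 0.1566, 0.1389, 0.1578]

t=0: π = [0.3333, 0.0833, 0.1667, 0.0833, 0.2500, 0.0833]
t=1: π = [0.2778, 0.1319, 0.1389, 0.1667, 0.1319, 0.1528]
t=2: π = [0.2731, 0.1308, 0.1424, 0.1551, 0.1406, 0.1580]
t=3: π = [0.2718, 0.1307, 0.1441, 0.1566, 0.1389, 0.1578]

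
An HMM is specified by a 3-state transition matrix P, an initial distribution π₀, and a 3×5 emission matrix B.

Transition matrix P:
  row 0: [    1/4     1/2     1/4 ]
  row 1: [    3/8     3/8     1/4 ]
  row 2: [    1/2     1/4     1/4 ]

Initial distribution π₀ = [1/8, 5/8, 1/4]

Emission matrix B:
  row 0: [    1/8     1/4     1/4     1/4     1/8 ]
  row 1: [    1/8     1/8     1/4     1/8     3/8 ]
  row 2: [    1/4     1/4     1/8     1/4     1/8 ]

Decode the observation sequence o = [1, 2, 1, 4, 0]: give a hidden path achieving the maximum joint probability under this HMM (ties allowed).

t=0: δ = [3.125e-02, 7.812e-02, 6.250e-02]  (obs o_0=1)
t=1: δ = [7.812e-03, 7.324e-03, 2.441e-03]  ψ = [2, 1, 1]  (obs o_1=2)
t=2: δ = [6.866e-04, 4.883e-04, 4.883e-04]  ψ = [1, 0, 0]  (obs o_2=1)
t=3: δ = [3.052e-05, 1.287e-04, 2.146e-05]  ψ = [2, 0, 0]  (obs o_3=4)
t=4: δ = [6.035e-06, 6.035e-06, 8.047e-06]  ψ = [1, 1, 1]  (obs o_4=0)
backtrack: best end state = 2; path = [1, 1, 0, 1, 2]

path = [1, 1, 0, 1, 2]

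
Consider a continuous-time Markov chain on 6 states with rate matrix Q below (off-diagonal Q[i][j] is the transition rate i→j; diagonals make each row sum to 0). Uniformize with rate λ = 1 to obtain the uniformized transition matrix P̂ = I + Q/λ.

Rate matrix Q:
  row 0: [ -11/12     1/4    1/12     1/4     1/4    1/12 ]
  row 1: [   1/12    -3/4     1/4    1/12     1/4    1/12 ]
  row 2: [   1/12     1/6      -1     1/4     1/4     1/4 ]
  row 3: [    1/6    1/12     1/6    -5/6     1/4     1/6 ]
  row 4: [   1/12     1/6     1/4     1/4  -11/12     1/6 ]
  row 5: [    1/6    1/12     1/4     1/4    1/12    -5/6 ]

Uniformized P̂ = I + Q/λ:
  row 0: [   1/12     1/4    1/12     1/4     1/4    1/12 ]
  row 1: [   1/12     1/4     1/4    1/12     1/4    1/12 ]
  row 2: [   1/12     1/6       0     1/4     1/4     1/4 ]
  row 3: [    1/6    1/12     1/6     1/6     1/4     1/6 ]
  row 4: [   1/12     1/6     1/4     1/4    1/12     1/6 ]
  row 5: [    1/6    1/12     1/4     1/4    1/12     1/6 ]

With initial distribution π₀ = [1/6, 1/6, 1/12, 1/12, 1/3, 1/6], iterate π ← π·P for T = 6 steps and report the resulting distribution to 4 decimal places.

π = [0.1137, 0.1590, 0.1711, 0.2063, 0.1917, 0.1582]

t=0: π = [0.1667, 0.1667, 0.0833, 0.0833, 0.3333, 0.1667]
t=1: π = [0.1042, 0.1736, 0.1944, 0.2153, 0.1667, 0.1458]
t=2: π = [0.1134, 0.1597, 0.1661, 0.2031, 0.1979, 0.1597]
t=3: π = [0.1136, 0.1592, 0.1726, 0.2065, 0.1904, 0.1577]
t=4: π = [0.1137, 0.1590, 0.1707, 0.2063, 0.1920, 0.1583]
t=5: π = [0.1137, 0.1590, 0.1712, 0.2063, 0.1916, 0.1582]
t=6: π = [0.1137, 0.1590, 0.1711, 0.2063, 0.1917, 0.1582]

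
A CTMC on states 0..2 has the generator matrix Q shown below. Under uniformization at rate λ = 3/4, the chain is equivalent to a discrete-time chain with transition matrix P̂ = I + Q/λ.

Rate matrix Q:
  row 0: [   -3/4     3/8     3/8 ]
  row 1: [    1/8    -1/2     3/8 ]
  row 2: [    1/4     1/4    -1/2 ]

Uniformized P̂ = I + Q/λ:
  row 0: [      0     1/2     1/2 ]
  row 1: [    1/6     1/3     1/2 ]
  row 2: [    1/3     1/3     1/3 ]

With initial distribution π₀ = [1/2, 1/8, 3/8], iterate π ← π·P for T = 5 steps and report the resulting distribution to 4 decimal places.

t=0: π = [0.5000, 0.1250, 0.3750]
t=1: π = [0.1458, 0.4167, 0.4375]
t=2: π = [0.2153, 0.3576, 0.4271]
t=3: π = [0.2020, 0.3692, 0.4288]
t=4: π = [0.2045, 0.3670, 0.4285]
t=5: π = [0.2040, 0.3674, 0.4286]

π = [0.2040, 0.3674, 0.4286]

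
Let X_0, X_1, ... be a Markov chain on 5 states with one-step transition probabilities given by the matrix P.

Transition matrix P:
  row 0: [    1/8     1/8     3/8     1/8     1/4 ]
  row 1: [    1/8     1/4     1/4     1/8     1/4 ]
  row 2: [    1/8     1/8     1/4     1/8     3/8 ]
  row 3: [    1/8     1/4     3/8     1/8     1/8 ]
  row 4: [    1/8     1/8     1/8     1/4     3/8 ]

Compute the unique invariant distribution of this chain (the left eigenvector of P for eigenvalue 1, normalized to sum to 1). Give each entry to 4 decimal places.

Balance equations π_j = Σ_i π_i·P[i][j]:
  π_0 = 1/8·π_0 + 1/8·π_1 + 1/8·π_2 + 1/8·π_3 + 1/8·π_4
  π_1 = 1/8·π_0 + 1/4·π_1 + 1/8·π_2 + 1/4·π_3 + 1/8·π_4
  π_2 = 3/8·π_0 + 1/4·π_1 + 1/4·π_2 + 3/8·π_3 + 1/8·π_4
  π_3 = 1/8·π_0 + 1/8·π_1 + 1/8·π_2 + 1/8·π_3 + 1/4·π_4
  normalize: π_0 + π_1 + π_2 + π_3 + π_4 = 1
Solving the linear system gives exactly π = [1/8, 615/3704, 921/3704, 601/3704, 138/463].

π = [0.1250, 0.1660, 0.2487, 0.1623, 0.2981]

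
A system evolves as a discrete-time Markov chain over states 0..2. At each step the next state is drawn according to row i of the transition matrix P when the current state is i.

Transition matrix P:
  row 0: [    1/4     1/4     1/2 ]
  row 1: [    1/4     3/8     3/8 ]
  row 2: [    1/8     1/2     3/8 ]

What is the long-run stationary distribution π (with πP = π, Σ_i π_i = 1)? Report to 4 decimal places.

Balance equations π_j = Σ_i π_i·P[i][j]:
  π_0 = 1/4·π_0 + 1/4·π_1 + 1/8·π_2
  π_1 = 1/4·π_0 + 3/8·π_1 + 1/2·π_2
  normalize: π_0 + π_1 + π_2 = 1
Solving the linear system gives exactly π = [1/5, 2/5, 2/5].

π = [0.2000, 0.4000, 0.4000]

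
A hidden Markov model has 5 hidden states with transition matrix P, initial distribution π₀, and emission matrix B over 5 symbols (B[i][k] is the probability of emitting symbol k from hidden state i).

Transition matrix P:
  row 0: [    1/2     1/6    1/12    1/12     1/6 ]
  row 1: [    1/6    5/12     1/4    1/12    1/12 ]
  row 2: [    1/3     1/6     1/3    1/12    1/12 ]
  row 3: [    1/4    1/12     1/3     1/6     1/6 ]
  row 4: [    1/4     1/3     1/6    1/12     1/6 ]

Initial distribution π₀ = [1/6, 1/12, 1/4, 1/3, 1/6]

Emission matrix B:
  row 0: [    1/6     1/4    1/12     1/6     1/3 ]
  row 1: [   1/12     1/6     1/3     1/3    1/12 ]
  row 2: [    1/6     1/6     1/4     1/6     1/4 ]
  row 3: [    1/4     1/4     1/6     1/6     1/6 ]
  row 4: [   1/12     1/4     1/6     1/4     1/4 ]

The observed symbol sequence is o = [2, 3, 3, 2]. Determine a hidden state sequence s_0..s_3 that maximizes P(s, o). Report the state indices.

path = [1, 1, 1, 1]

t=0: δ = [1.389e-02, 2.778e-02, 6.250e-02, 5.556e-02, 2.778e-02]  (obs o_0=2)
t=1: δ = [3.472e-03, 3.858e-03, 3.472e-03, 1.543e-03, 2.315e-03]  ψ = [2, 1, 2, 3, 3]  (obs o_1=3)
t=2: δ = [2.894e-04, 5.358e-04, 1.929e-04, 5.358e-05, 1.447e-04]  ψ = [0, 1, 2, 1, 0]  (obs o_2=3)
t=3: δ = [1.206e-05, 7.442e-05, 3.349e-05, 7.442e-06, 8.038e-06]  ψ = [0, 1, 1, 1, 0]  (obs o_3=2)
backtrack: best end state = 1; path = [1, 1, 1, 1]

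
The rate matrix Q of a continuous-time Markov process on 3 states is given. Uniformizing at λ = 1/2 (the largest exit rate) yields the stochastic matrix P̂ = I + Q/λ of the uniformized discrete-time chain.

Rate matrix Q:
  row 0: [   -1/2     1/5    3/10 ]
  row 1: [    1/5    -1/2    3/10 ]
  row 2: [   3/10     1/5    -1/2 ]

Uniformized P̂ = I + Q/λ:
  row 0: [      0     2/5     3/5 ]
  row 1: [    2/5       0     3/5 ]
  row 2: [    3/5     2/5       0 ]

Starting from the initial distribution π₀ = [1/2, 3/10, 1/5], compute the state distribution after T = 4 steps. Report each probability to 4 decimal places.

t=0: π = [0.5000, 0.3000, 0.2000]
t=1: π = [0.2400, 0.2800, 0.4800]
t=2: π = [0.4000, 0.2880, 0.3120]
t=3: π = [0.3024, 0.2848, 0.4128]
t=4: π = [0.3616, 0.2861, 0.3523]

π = [0.3616, 0.2861, 0.3523]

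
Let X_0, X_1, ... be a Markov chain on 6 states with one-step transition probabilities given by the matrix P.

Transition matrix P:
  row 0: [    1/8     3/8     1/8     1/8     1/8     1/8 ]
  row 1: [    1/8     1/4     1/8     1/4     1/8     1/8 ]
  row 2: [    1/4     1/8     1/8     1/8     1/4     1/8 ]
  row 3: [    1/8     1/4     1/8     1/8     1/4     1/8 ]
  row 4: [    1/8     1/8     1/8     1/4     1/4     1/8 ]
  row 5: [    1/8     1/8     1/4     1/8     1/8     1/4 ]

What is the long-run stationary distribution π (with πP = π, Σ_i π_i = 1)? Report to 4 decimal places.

Balance equations π_j = Σ_i π_i·P[i][j]:
  π_0 = 1/8·π_0 + 1/8·π_1 + 1/4·π_2 + 1/8·π_3 + 1/8·π_4 + 1/8·π_5
  π_1 = 3/8·π_0 + 1/4·π_1 + 1/8·π_2 + 1/4·π_3 + 1/8·π_4 + 1/8·π_5
  π_2 = 1/8·π_0 + 1/8·π_1 + 1/8·π_2 + 1/8·π_3 + 1/8·π_4 + 1/4·π_5
  π_3 = 1/8·π_0 + 1/4·π_1 + 1/8·π_2 + 1/8·π_3 + 1/4·π_4 + 1/8·π_5
  π_4 = 1/8·π_0 + 1/8·π_1 + 1/4·π_2 + 1/4·π_3 + 1/4·π_4 + 1/8·π_5
  normalize: π_0 + π_1 + π_2 + π_3 + π_4 + π_5 = 1
Solving the linear system gives exactly π = [1/7, 92/441, 1/7, 11/63, 83/441, 1/7].

π = [0.1429, 0.2086, 0.1429, 0.1746, 0.1882, 0.1429]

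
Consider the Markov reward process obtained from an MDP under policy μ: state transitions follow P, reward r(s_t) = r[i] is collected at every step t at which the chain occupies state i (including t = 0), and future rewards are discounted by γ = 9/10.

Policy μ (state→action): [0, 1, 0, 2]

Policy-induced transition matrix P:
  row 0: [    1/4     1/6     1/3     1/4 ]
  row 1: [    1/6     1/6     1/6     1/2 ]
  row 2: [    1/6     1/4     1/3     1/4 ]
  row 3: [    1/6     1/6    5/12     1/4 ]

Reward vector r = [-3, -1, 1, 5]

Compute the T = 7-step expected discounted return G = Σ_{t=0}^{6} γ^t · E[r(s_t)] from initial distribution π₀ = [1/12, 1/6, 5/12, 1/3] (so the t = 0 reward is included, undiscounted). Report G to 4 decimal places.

G = 6.2160

t=0: π = [0.0833, 0.1667, 0.4167, 0.3333], E[r] = 1.6667, γ^t·E[r] = 1.666667, running G = 1.666667
t=1: π = [0.1736, 0.2014, 0.3333, 0.2917], E[r] = 1.0694, γ^t·E[r] = 0.962500, running G = 2.629167
t=2: π = [0.1811, 0.1944, 0.3241, 0.3003], E[r] = 1.0880, γ^t·E[r] = 0.881250, running G = 3.510417
t=3: π = [0.1818, 0.1937, 0.3260, 0.2986], E[r] = 1.0801, γ^t·E[r] = 0.787359, running G = 4.297776
t=4: π = [0.1818, 0.1938, 0.3259, 0.2984], E[r] = 1.0788, γ^t·E[r] = 0.707774, running G = 5.005550
t=5: π = [0.1818, 0.1938, 0.3259, 0.2985], E[r] = 1.0789, γ^t·E[r] = 0.637081, running G = 5.642631
t=6: π = [0.1818, 0.1938, 0.3259, 0.2985], E[r] = 1.0789, γ^t·E[r] = 0.573375, running G = 6.216006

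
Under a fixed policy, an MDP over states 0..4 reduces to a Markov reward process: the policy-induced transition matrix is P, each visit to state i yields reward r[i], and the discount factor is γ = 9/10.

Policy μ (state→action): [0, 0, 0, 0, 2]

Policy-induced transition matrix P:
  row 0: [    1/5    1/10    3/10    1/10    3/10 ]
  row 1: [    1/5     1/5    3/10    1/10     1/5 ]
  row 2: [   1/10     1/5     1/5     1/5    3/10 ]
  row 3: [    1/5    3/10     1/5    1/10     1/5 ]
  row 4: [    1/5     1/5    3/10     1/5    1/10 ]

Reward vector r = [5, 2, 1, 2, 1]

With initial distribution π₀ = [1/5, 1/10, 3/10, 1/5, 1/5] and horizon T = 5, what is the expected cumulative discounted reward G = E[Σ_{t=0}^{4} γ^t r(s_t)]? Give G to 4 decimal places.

G = 8.4119

t=0: π = [0.2000, 0.1000, 0.3000, 0.2000, 0.2000], E[r] = 2.1000, γ^t·E[r] = 2.100000, running G = 2.100000
t=1: π = [0.1700, 0.2000, 0.2500, 0.1500, 0.2300], E[r] = 2.0300, γ^t·E[r] = 1.827000, running G = 3.927000
t=2: π = [0.1750, 0.1980, 0.2600, 0.1480, 0.2190], E[r] = 2.0460, γ^t·E[r] = 1.657260, running G = 5.584260
t=3: π = [0.1740, 0.1973, 0.2592, 0.1479, 0.2216], E[r] = 2.0412, γ^t·E[r] = 1.488035, running G = 7.072295
t=4: π = [0.1741, 0.1974, 0.2593, 0.1481, 0.2212], E[r] = 2.0418, γ^t·E[r] = 1.339618, running G = 8.411913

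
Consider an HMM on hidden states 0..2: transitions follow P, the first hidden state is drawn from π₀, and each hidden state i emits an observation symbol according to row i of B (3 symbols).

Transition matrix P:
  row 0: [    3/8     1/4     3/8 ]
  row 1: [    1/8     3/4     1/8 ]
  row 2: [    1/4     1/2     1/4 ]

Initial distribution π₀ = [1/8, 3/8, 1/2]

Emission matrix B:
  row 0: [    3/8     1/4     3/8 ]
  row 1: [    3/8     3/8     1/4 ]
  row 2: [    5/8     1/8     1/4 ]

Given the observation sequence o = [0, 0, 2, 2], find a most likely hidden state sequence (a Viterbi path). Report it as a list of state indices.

path = [2, 1, 1, 1]

t=0: δ = [4.688e-02, 1.406e-01, 3.125e-01]  (obs o_0=0)
t=1: δ = [2.930e-02, 5.859e-02, 4.883e-02]  ψ = [2, 2, 2]  (obs o_1=0)
t=2: δ = [4.578e-03, 1.099e-02, 3.052e-03]  ψ = [2, 1, 2]  (obs o_2=2)
t=3: δ = [6.437e-04, 2.060e-03, 4.292e-04]  ψ = [0, 1, 0]  (obs o_3=2)
backtrack: best end state = 1; path = [2, 1, 1, 1]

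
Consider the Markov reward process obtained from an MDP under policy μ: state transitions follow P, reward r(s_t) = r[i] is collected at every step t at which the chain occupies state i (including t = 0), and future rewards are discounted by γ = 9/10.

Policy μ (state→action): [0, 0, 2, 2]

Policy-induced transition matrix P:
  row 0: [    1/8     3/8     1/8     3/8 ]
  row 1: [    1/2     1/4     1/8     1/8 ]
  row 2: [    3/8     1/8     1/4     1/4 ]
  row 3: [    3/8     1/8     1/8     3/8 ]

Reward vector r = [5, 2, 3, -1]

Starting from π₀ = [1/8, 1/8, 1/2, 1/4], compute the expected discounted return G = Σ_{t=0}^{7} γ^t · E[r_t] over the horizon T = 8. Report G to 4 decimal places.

t=0: π = [0.1250, 0.1250, 0.5000, 0.2500], E[r] = 2.1250, γ^t·E[r] = 2.125000, running G = 2.125000
t=1: π = [0.3594, 0.1719, 0.1875, 0.2813], E[r] = 2.4219, γ^t·E[r] = 2.179688, running G = 4.304688
t=2: π = [0.3066, 0.2363, 0.1484, 0.3086], E[r] = 2.1426, γ^t·E[r] = 1.735488, running G = 6.040176
t=3: π = [0.3279, 0.2312, 0.1436, 0.2974], E[r] = 2.2351, γ^t·E[r] = 1.629393, running G = 7.669569
t=4: π = [0.3219, 0.2359, 0.1429, 0.2993], E[r] = 2.2110, γ^t·E[r] = 1.450616, running G = 9.120185
t=5: π = [0.3240, 0.2350, 0.1429, 0.2982], E[r] = 2.2204, γ^t·E[r] = 1.311112, running G = 10.431297
t=6: π = [0.3234, 0.2354, 0.1429, 0.2984], E[r] = 2.2178, γ^t·E[r] = 1.178614, running G = 11.609911
t=7: π = [0.3236, 0.2353, 0.1429, 0.2983], E[r] = 2.2187, γ^t·E[r] = 1.061194, running G = 12.671105

G = 12.6711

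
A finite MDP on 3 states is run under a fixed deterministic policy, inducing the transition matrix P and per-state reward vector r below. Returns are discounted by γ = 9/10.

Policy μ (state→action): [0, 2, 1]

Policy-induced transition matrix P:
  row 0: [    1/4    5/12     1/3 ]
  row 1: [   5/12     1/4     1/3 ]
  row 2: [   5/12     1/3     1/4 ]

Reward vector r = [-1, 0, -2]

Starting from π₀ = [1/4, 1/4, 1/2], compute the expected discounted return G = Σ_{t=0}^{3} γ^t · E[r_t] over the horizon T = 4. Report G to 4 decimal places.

t=0: π = [0.2500, 0.2500, 0.5000], E[r] = -1.2500, γ^t·E[r] = -1.250000, running G = -1.250000
t=1: π = [0.3750, 0.3333, 0.2917], E[r] = -0.9583, γ^t·E[r] = -0.862500, running G = -2.112500
t=2: π = [0.3542, 0.3368, 0.3090], E[r] = -0.9722, γ^t·E[r] = -0.787500, running G = -2.900000
t=3: π = [0.3576, 0.3348, 0.3076], E[r] = -0.9728, γ^t·E[r] = -0.709172, running G = -3.609172

G = -3.6092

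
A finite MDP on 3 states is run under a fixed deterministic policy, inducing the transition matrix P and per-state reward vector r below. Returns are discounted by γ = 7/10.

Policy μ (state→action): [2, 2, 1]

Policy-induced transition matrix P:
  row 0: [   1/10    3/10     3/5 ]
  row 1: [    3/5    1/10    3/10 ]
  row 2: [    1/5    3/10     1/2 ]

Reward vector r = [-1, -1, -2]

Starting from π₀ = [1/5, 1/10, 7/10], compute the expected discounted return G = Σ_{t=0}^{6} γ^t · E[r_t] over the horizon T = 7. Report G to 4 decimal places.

t=0: π = [0.2000, 0.1000, 0.7000], E[r] = -1.7000, γ^t·E[r] = -1.700000, running G = -1.700000
t=1: π = [0.2200, 0.2800, 0.5000], E[r] = -1.5000, γ^t·E[r] = -1.050000, running G = -2.750000
t=2: π = [0.2900, 0.2440, 0.4660], E[r] = -1.4660, γ^t·E[r] = -0.718340, running G = -3.468340
t=3: π = [0.2686, 0.2512, 0.4802], E[r] = -1.4802, γ^t·E[r] = -0.507709, running G = -3.976049
t=4: π = [0.2736, 0.2498, 0.4766], E[r] = -1.4766, γ^t·E[r] = -0.354536, running G = -4.330585
t=5: π = [0.2725, 0.2500, 0.4774], E[r] = -1.4774, γ^t·E[r] = -0.248308, running G = -4.578893
t=6: π = [0.2728, 0.2500, 0.4772], E[r] = -1.4772, γ^t·E[r] = -0.173796, running G = -4.752690

G = -4.7527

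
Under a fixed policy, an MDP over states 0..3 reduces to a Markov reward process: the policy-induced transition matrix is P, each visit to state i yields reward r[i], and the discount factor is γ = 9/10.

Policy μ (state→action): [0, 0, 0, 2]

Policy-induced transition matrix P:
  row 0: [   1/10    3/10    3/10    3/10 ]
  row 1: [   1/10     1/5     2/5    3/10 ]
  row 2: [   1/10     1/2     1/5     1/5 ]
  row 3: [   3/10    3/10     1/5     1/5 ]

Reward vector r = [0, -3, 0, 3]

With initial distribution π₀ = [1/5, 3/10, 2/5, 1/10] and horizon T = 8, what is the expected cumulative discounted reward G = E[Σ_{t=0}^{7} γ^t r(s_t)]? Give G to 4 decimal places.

t=0: π = [0.2000, 0.3000, 0.4000, 0.1000], E[r] = -0.6000, γ^t·E[r] = -0.600000, running G = -0.600000
t=1: π = [0.1200, 0.3500, 0.2800, 0.2500], E[r] = -0.3000, γ^t·E[r] = -0.270000, running G = -0.870000
t=2: π = [0.1500, 0.3210, 0.2820, 0.2470], E[r] = -0.2220, γ^t·E[r] = -0.179820, running G = -1.049820
t=3: π = [0.1494, 0.3243, 0.2792, 0.2471], E[r] = -0.2316, γ^t·E[r] = -0.168836, running G = -1.218656
t=4: π = [0.1494, 0.3234, 0.2798, 0.2474], E[r] = -0.2281, γ^t·E[r] = -0.149670, running G = -1.368326
t=5: π = [0.1495, 0.3236, 0.2796, 0.2473], E[r] = -0.2290, γ^t·E[r] = -0.135227, running G = -1.503553
t=6: π = [0.1495, 0.3236, 0.2797, 0.2473], E[r] = -0.2288, γ^t·E[r] = -0.121573, running G = -1.625126
t=7: π = [0.1495, 0.3236, 0.2797, 0.2473], E[r] = -0.2288, γ^t·E[r] = -0.109448, running G = -1.734573

G = -1.7346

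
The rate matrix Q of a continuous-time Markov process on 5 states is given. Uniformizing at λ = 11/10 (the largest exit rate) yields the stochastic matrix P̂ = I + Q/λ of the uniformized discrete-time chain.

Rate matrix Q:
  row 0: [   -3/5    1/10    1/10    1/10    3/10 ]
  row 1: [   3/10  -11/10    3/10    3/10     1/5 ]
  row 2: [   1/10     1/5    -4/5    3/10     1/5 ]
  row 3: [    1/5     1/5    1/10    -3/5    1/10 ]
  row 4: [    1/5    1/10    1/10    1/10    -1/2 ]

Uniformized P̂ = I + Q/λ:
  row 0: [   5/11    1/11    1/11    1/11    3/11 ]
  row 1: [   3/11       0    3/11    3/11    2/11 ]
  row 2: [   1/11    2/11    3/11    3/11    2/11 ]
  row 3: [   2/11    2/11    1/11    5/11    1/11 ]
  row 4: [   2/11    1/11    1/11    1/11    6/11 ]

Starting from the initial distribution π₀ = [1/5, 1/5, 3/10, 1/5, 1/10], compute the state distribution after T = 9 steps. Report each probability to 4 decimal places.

π = [0.2470, 0.1125, 0.1361, 0.2140, 0.2903]

t=0: π = [0.2000, 0.2000, 0.3000, 0.2000, 0.1000]
t=1: π = [0.2273, 0.1182, 0.1818, 0.2545, 0.2182]
t=2: π = [0.2380, 0.1198, 0.1455, 0.2380, 0.2587]
t=3: π = [0.2444, 0.1149, 0.1391, 0.2257, 0.2759]
t=4: π = [0.2463, 0.1136, 0.1371, 0.2192, 0.2838]
t=5: π = [0.2468, 0.1130, 0.1365, 0.2162, 0.2875]
t=6: π = [0.2470, 0.1127, 0.1363, 0.2149, 0.2891]
t=7: π = [0.2470, 0.1126, 0.1362, 0.2143, 0.2899]
t=8: π = [0.2470, 0.1125, 0.1361, 0.2141, 0.2902]
t=9: π = [0.2470, 0.1125, 0.1361, 0.2140, 0.2903]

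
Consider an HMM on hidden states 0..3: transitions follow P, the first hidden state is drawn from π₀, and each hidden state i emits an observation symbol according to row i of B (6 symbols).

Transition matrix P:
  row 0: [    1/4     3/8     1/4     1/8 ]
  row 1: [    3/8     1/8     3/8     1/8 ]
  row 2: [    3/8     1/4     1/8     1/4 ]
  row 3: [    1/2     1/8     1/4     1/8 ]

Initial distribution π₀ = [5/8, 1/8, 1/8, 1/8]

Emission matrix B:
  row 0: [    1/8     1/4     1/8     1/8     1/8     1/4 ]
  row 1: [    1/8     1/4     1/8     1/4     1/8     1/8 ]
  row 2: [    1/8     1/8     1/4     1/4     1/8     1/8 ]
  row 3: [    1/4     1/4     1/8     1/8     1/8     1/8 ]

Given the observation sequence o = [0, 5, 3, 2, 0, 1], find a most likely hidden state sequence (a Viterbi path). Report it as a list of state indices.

path = [0, 0, 1, 2, 3, 0]

t=0: δ = [7.812e-02, 1.562e-02, 1.562e-02, 3.125e-02]  (obs o_0=0)
t=1: δ = [4.883e-03, 3.662e-03, 2.441e-03, 1.221e-03]  ψ = [0, 0, 0, 0]  (obs o_1=5)
t=2: δ = [1.717e-04, 4.578e-04, 3.433e-04, 7.629e-05]  ψ = [1, 0, 1, 0]  (obs o_2=3)
t=3: δ = [2.146e-05, 1.073e-05, 4.292e-05, 1.073e-05]  ψ = [1, 2, 1, 2]  (obs o_3=2)
t=4: δ = [2.012e-06, 1.341e-06, 6.706e-07, 2.682e-06]  ψ = [2, 2, 0, 2]  (obs o_4=0)
t=5: δ = [3.353e-07, 1.886e-07, 8.382e-08, 8.382e-08]  ψ = [3, 0, 3, 3]  (obs o_5=1)
backtrack: best end state = 0; path = [0, 0, 1, 2, 3, 0]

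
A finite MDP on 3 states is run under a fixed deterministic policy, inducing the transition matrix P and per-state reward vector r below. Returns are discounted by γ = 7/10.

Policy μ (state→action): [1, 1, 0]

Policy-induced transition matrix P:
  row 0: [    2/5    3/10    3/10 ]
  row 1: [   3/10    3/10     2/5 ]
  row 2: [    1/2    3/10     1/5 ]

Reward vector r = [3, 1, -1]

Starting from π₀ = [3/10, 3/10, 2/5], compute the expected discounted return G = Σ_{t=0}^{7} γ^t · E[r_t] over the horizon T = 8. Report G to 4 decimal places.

t=0: π = [0.3000, 0.3000, 0.4000], E[r] = 0.8000, γ^t·E[r] = 0.800000, running G = 0.800000
t=1: π = [0.4100, 0.3000, 0.2900], E[r] = 1.2400, γ^t·E[r] = 0.868000, running G = 1.668000
t=2: π = [0.3990, 0.3000, 0.3010], E[r] = 1.1960, γ^t·E[r] = 0.586040, running G = 2.254040
t=3: π = [0.4001, 0.3000, 0.2999], E[r] = 1.2004, γ^t·E[r] = 0.411737, running G = 2.665777
t=4: π = [0.4000, 0.3000, 0.3000], E[r] = 1.2000, γ^t·E[r] = 0.288110, running G = 2.953888
t=5: π = [0.4000, 0.3000, 0.3000], E[r] = 1.2000, γ^t·E[r] = 0.201685, running G = 3.155572
t=6: π = [0.4000, 0.3000, 0.3000], E[r] = 1.2000, γ^t·E[r] = 0.141179, running G = 3.296751
t=7: π = [0.4000, 0.3000, 0.3000], E[r] = 1.2000, γ^t·E[r] = 0.098825, running G = 3.395576

G = 3.3956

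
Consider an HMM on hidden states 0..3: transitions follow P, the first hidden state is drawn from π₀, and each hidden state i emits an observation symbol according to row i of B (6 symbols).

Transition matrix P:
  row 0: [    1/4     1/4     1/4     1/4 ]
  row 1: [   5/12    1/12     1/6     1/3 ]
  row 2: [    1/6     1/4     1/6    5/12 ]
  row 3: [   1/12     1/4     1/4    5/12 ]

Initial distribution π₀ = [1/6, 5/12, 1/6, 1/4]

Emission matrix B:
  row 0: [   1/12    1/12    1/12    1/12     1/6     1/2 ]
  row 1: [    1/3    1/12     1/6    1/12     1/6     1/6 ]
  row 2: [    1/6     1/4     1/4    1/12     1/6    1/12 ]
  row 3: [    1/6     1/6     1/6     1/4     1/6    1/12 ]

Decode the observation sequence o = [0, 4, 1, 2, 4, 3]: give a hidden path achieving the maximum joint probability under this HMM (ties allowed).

t=0: δ = [1.389e-02, 1.389e-01, 2.778e-02, 4.167e-02]  (obs o_0=0)
t=1: δ = [9.645e-03, 1.929e-03, 3.858e-03, 7.716e-03]  ψ = [1, 1, 1, 1]  (obs o_1=4)
t=2: δ = [2.009e-04, 2.009e-04, 6.028e-04, 5.358e-04]  ψ = [0, 0, 0, 3]  (obs o_2=1)
t=3: δ = [8.372e-06, 2.512e-05, 3.349e-05, 4.186e-05]  ψ = [2, 2, 3, 2]  (obs o_3=2)
t=4: δ = [1.744e-06, 1.744e-06, 1.744e-06, 2.907e-06]  ψ = [1, 3, 3, 3]  (obs o_4=4)
t=5: δ = [6.056e-08, 6.056e-08, 6.056e-08, 3.028e-07]  ψ = [1, 3, 3, 3]  (obs o_5=3)
backtrack: best end state = 3; path = [1, 0, 2, 3, 3, 3]

path = [1, 0, 2, 3, 3, 3]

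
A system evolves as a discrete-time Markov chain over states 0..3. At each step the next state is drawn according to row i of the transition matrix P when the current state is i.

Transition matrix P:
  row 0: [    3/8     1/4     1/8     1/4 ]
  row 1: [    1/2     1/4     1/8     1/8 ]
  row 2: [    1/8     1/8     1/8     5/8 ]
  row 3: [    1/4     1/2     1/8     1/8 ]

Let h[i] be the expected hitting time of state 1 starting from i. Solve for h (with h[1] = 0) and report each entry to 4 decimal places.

First-step conditioning: h[1] = 0; for i ≠ 1, h[i] = 1 + Σ_k P[i][k]·h[k].
  h[0] = 1 + 3/8·h[0] + 1/8·h[2] + 1/4·h[3]
  h[2] = 1 + 1/8·h[0] + 1/8·h[2] + 5/8·h[3]
  h[3] = 1 + 1/4·h[0] + 1/8·h[2] + 1/8·h[3]
Solving the 3×3 linear system over states ≠ 1 gives exactly h = [576/173, 0, 600/173, 448/173] (h[1] = 0 is the target).

h = [3.3295, 0.0000, 3.4682, 2.5896]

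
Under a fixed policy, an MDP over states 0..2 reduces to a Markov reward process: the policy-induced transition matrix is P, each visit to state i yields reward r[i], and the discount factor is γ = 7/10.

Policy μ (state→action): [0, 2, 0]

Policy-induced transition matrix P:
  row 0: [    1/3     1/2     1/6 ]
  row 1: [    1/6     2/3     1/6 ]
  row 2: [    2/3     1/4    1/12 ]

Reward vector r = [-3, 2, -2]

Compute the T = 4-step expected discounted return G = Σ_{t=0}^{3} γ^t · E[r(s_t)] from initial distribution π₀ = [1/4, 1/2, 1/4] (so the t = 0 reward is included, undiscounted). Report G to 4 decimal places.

G = -0.4986

t=0: π = [0.2500, 0.5000, 0.2500], E[r] = -0.2500, γ^t·E[r] = -0.250000, running G = -0.250000
t=1: π = [0.3333, 0.5208, 0.1458], E[r] = -0.2500, γ^t·E[r] = -0.175000, running G = -0.425000
t=2: π = [0.2951, 0.5503, 0.1545], E[r] = -0.0938, γ^t·E[r] = -0.045938, running G = -0.470938
t=3: π = [0.2931, 0.5531, 0.1538], E[r] = -0.0807, γ^t·E[r] = -0.027690, running G = -0.498628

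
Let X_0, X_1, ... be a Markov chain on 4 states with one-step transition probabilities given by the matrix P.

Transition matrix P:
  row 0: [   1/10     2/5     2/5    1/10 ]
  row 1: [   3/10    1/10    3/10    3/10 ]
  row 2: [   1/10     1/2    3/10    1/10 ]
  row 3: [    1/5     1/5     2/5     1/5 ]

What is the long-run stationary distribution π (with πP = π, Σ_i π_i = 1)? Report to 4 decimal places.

π = [0.1791, 0.3060, 0.3358, 0.1791]

Balance equations π_j = Σ_i π_i·P[i][j]:
  π_0 = 1/10·π_0 + 3/10·π_1 + 1/10·π_2 + 1/5·π_3
  π_1 = 2/5·π_0 + 1/10·π_1 + 1/2·π_2 + 1/5·π_3
  π_2 = 2/5·π_0 + 3/10·π_1 + 3/10·π_2 + 2/5·π_3
  normalize: π_0 + π_1 + π_2 + π_3 = 1
Solving the linear system gives exactly π = [12/67, 41/134, 45/134, 12/67].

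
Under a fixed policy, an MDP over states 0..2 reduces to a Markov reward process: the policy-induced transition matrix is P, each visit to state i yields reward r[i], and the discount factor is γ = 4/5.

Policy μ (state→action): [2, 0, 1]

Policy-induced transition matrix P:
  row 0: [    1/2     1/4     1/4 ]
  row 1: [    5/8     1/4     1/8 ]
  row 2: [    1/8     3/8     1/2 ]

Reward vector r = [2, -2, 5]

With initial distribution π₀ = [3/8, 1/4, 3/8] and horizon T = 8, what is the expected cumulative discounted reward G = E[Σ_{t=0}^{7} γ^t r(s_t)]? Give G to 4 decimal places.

G = 7.5743

t=0: π = [0.3750, 0.2500, 0.3750], E[r] = 2.1250, γ^t·E[r] = 2.125000, running G = 2.125000
t=1: π = [0.3906, 0.2969, 0.3125], E[r] = 1.7500, γ^t·E[r] = 1.400000, running G = 3.525000
t=2: π = [0.4199, 0.2891, 0.2910], E[r] = 1.7168, γ^t·E[r] = 1.098750, running G = 4.623750
t=3: π = [0.4270, 0.2864, 0.2866], E[r] = 1.7144, γ^t·E[r] = 0.877750, running G = 5.501500
t=4: π = [0.4283, 0.2858, 0.2859], E[r] = 1.7143, γ^t·E[r] = 0.702163, running G = 6.203663
t=5: π = [0.4285, 0.2857, 0.2857], E[r] = 1.7143, γ^t·E[r] = 0.561735, running G = 6.765398
t=6: π = [0.4286, 0.2857, 0.2857], E[r] = 1.7143, γ^t·E[r] = 0.449389, running G = 7.214787
t=7: π = [0.4286, 0.2857, 0.2857], E[r] = 1.7143, γ^t·E[r] = 0.359512, running G = 7.574299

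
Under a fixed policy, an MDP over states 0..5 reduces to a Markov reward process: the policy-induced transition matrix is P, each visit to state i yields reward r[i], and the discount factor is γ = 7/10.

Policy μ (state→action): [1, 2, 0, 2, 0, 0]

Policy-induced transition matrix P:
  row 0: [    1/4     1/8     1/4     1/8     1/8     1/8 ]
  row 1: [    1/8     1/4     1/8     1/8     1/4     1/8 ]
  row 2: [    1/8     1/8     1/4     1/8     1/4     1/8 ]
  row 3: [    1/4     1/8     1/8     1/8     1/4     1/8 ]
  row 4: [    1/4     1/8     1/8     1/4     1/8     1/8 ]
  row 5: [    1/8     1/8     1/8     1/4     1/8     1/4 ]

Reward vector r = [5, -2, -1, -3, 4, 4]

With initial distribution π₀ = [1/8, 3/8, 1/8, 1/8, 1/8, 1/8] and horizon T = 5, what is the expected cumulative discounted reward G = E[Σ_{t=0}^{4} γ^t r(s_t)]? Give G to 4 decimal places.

t=0: π = [0.1250, 0.3750, 0.1250, 0.1250, 0.1250, 0.1250], E[r] = 0.3750, γ^t·E[r] = 0.375000, running G = 0.375000
t=1: π = [0.1719, 0.1719, 0.1563, 0.1563, 0.2031, 0.1406], E[r] = 1.2656, γ^t·E[r] = 0.885938, running G = 1.260938
t=2: π = [0.1914, 0.1465, 0.1660, 0.1680, 0.1855, 0.1426], E[r] = 1.3066, γ^t·E[r] = 0.640254, running G = 1.901191
t=3: π = [0.1931, 0.1433, 0.1697, 0.1660, 0.1851, 0.1428], E[r] = 1.3228, γ^t·E[r] = 0.453705, running G = 2.354896
t=4: π = [0.1930, 0.1429, 0.1703, 0.1660, 0.1849, 0.1429], E[r] = 1.3219, γ^t·E[r] = 0.317388, running G = 2.672284

G = 2.6723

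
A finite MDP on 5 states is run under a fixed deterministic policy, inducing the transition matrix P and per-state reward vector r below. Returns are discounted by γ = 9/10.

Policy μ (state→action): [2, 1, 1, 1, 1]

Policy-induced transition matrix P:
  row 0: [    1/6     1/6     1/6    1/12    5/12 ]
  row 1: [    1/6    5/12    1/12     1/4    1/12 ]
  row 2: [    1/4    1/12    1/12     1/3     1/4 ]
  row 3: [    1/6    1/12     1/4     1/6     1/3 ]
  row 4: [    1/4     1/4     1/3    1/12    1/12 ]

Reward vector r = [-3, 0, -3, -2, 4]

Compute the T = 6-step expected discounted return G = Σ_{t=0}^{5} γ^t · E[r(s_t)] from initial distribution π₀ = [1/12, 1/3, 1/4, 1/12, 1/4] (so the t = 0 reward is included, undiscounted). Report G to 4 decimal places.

t=0: π = [0.0833, 0.3333, 0.2500, 0.0833, 0.2500], E[r] = -0.1667, γ^t·E[r] = -0.166667, running G = -0.166667
t=1: π = [0.2083, 0.2431, 0.1667, 0.2083, 0.1736], E[r] = -0.8472, γ^t·E[r] = -0.762500, running G = -0.929167
t=2: π = [0.1950, 0.2106, 0.1788, 0.1829, 0.2326], E[r] = -0.5567, γ^t·E[r] = -0.450938, running G = -1.380104
t=3: π = [0.2010, 0.2086, 0.1882, 0.1784, 0.2239], E[r] = -0.6289, γ^t·E[r] = -0.458438, running G = -1.838542
t=4: π = [0.2010, 0.2069, 0.1858, 0.1800, 0.2263], E[r] = -0.6152, γ^t·E[r] = -0.403661, running G = -2.242202
t=5: π = [0.2010, 0.2068, 0.1867, 0.1793, 0.2263], E[r] = -0.6163, γ^t·E[r] = -0.363924, running G = -2.606126

G = -2.6061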